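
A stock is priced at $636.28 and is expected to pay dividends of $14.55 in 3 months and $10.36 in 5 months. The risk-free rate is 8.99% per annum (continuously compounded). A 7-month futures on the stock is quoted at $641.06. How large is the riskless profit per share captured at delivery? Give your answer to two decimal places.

$3.97 per share

PV(dividends) I = 14.55·e^(−0.0899·3/12) + 10.36·e^(−0.0899·5/12) = 24.2057
Fair futures F* = (S − I)·e^(rT) = (636.28 − 24.2057)·e^0.052442 = 612.0743 × 1.053841 = 645.0290
Market $641.06 < fair 645.0290: forward underpriced → reverse cash-and-carry (short the stock, invest proceeds at r, pay the dividends, go long the forward).
Profit at T = |F_mkt − F*| = |641.06 − 645.0290| = $3.97 per share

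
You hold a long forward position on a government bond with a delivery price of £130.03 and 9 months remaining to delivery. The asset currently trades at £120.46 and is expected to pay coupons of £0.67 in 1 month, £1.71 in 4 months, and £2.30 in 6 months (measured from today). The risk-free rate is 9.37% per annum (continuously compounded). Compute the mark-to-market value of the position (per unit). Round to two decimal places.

-£5.26

PV(remaining coupons) I = 0.67·e^(−0.0937·1/12) + 1.71·e^(−0.0937·4/12) + 2.30·e^(−0.0937·6/12) = 4.5169
Current forward F = (S − I)·e^(rT) = (120.46 − 4.5169)·e^(0.0937·9/12) = 115.9431 × 1.072803 = 124.3841
Value (long) = (F − K)·e^(−rT) = (124.3841 − 130.03) × 0.932137 = -5.2628
Value = -£5.26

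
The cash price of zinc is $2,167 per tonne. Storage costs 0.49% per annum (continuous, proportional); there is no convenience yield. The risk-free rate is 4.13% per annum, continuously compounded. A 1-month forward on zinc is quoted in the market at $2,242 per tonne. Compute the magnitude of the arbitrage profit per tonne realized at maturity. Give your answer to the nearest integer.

Fair forward: F* = S·e^(carry·T), with carry = (r + u) = 0.0413 + 0.0049 = 0.0462
F* = 2167 · e^(0.0462 × 1/12) = 2167 · e^0.003850 = 2167 × 1.003857 = $2175.3581
Market $2242 > fair $2175.3581: forward overpriced → cash-and-carry (buy spot, short the forward).
At maturity, profit = |F_mkt − F*| = |2242 − 2175.3581| = $67 per tonne

$67 per tonne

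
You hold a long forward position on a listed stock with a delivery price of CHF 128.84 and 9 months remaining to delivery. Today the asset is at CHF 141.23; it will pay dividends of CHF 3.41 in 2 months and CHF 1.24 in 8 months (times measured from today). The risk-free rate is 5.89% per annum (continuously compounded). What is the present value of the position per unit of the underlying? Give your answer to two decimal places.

CHF 13.39

PV(remaining dividends) I = 3.41·e^(−0.0589·2/12) + 1.24·e^(−0.0589·8/12) = 4.5689
Current forward F = (S − I)·e^(rT) = (141.23 − 4.5689)·e^(0.0589·9/12) = 136.6611 × 1.045165 = 142.8334
Value (long) = (F − K)·e^(−rT) = (142.8334 − 128.84) × 0.956787 = 13.3887
Value = CHF 13.39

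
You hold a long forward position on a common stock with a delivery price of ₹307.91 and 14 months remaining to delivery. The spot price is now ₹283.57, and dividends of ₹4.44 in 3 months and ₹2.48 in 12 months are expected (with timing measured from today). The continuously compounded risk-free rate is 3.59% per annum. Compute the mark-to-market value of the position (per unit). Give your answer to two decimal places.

-₹18.50

PV(remaining dividends) I = 4.44·e^(−0.0359·3/12) + 2.48·e^(−0.0359·12/12) = 6.7929
Current forward F = (S − I)·e^(rT) = (283.57 − 6.7929)·e^(0.0359·14/12) = 276.7771 × 1.042773 = 288.6157
Value (long) = (F − K)·e^(−rT) = (288.6157 − 307.91) × 0.958982 = -18.5029
Value = -₹18.50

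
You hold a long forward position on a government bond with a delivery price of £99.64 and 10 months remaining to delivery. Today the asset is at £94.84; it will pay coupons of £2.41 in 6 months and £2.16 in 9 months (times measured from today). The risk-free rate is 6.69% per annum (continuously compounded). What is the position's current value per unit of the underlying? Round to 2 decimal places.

-£3.78

PV(remaining coupons) I = 2.41·e^(−0.0669·6/12) + 2.16·e^(−0.0669·9/12) = 4.3850
Current forward F = (S − I)·e^(rT) = (94.84 − 4.3850)·e^(0.0669·10/12) = 90.4550 × 1.057333 = 95.6411
Value (long) = (F − K)·e^(−rT) = (95.6411 − 99.64) × 0.945776 = -3.7821
Value = -£3.78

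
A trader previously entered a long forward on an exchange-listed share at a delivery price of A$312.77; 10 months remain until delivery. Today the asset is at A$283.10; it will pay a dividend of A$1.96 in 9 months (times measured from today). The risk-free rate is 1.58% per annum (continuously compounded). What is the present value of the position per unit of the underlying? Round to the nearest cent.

PV(remaining dividends) I = 1.96·e^(−0.0158·9/12) = 1.9369
Current forward F = (S − I)·e^(rT) = (283.10 − 1.9369)·e^(0.0158·10/12) = 281.1631 × 1.013254 = 284.8896
Value (long) = (F − K)·e^(−rT) = (284.8896 − 312.77) × 0.986920 = -27.5157
Value = -A$27.52

-A$27.52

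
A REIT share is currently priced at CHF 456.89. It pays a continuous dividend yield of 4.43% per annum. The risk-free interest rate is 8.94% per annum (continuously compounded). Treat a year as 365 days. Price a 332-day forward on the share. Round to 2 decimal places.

CHF 476.02

F = S·e^((r − q)T) = 456.89 · e^((0.0894 − 0.0443) × 332/365)
= 456.89 · e^0.041022 = 456.89 × 1.041875
F = CHF 476.02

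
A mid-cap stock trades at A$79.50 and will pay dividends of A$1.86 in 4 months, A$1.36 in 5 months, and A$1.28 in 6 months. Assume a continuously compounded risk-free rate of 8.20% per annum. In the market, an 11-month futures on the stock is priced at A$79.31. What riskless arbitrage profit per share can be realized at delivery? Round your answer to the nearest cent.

PV(dividends) I = 1.86·e^(−0.0820·4/12) + 1.36·e^(−0.0820·5/12) + 1.28·e^(−0.0820·6/12) = 4.3527
Fair futures F* = (S − I)·e^(rT) = (79.50 − 4.3527)·e^0.075167 = 75.1473 × 1.078064 = 81.0136
Market A$79.31 < fair 81.0136: forward underpriced → reverse cash-and-carry (short the stock, invest proceeds at r, pay the dividends, go long the forward).
Profit at T = |F_mkt − F*| = |79.31 − 81.0136| = A$1.70 per share

A$1.70 per share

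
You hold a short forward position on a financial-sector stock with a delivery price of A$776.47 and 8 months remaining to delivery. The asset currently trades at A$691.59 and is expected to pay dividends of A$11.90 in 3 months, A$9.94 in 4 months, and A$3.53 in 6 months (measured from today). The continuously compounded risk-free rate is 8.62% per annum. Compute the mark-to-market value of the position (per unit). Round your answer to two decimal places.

A$66.20

PV(remaining dividends) I = 11.90·e^(−0.0862·3/12) + 9.94·e^(−0.0862·4/12) + 3.53·e^(−0.0862·6/12) = 24.6858
Current forward F = (S − I)·e^(rT) = (691.59 − 24.6858)·e^(0.0862·8/12) = 666.9042 × 1.059150 = 706.3516
Value (long) = (F − K)·e^(−rT) = (706.3516 − 776.47) × 0.944153 = -66.2025
Short position value = −(long value) = A$66.20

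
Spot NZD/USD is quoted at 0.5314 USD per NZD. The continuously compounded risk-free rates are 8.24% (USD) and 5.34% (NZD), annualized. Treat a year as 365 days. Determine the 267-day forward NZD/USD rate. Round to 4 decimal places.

F = S·e^((r_USD − r_NZD)T) = 0.5314 · e^((0.0824 − 0.0534) × 267/365)
= 0.5314 · e^0.021214 = 0.5314 × 1.021441
F = 0.5428 USD per NZD

0.5428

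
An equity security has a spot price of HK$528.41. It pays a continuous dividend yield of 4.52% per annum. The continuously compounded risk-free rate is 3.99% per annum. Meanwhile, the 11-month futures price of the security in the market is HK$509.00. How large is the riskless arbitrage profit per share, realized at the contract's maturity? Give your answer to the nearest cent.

Fair futures: F* = S·e^(carry·T), with carry = (r − q) = 0.0399 − 0.0452 = -0.0053
F* = 528.41 · e^(-0.0053 × 11/12) = 528.41 · e^-0.004858 = 528.41 × 0.995154 = HK$525.8493
Market HK$509.00 < fair HK$525.8493: forward underpriced → reverse cash-and-carry (short spot, go long the forward).
At maturity, profit = |F_mkt − F*| = |509.00 − 525.8493| = HK$16.85 per share

HK$16.85 per share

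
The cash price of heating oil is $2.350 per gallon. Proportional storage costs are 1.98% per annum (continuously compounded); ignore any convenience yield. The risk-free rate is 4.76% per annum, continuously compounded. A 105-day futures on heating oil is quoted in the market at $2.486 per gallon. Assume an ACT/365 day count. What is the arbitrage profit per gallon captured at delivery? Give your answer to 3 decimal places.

Fair futures: F* = S·e^(carry·T), with carry = (r + u) = 0.0476 + 0.0198 = 0.0674
F* = 2.350 · e^(0.0674 × 105/365) = 2.350 · e^0.019389 = 2.350 × 1.019578 = $2.3960
Market $2.486 > fair $2.3960: forward overpriced → cash-and-carry (buy spot, short the forward).
At maturity, profit = |F_mkt − F*| = |2.486 − 2.3960| = $0.090 per gallon

$0.090 per gallon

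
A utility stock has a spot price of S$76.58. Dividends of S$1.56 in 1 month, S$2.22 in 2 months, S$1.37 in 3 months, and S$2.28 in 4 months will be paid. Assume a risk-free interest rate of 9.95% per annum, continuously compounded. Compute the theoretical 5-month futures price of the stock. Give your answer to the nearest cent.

S$72.24

PV(dividends) I = 1.56·e^(−0.0995·1/12) + 2.22·e^(−0.0995·2/12) + 1.37·e^(−0.0995·3/12) + 2.28·e^(−0.0995·4/12)
I = 1.5471 + 2.1835 + 1.3363 + 2.2056 = 7.2725
F = (S − I)·e^(rT) = (76.58 − 7.2725) · e^(0.0995·5/12)
= 69.3075 · e^0.041458 = 69.3075 × 1.042329 = S$72.24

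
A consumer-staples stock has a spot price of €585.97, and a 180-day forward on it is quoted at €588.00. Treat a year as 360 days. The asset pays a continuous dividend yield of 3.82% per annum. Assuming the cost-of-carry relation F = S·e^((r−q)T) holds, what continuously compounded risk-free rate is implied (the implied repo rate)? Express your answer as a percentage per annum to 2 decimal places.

4.51%

From F = S·e^((r−q)T): (r − q) = ln(F/S)/T
ln(588.00/585.97) = ln(1.003464) = 0.003458
(r − q) = 0.003458 / (180/360) = 0.006916
r = ln(F/S)/T + q = 0.006916 + 0.0382 = 0.045116
r = 4.51%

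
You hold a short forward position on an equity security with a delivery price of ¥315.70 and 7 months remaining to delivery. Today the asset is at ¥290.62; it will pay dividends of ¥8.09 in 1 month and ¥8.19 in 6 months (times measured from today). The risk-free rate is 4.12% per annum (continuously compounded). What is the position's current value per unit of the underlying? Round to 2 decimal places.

PV(remaining dividends) I = 8.09·e^(−0.0412·1/12) + 8.19·e^(−0.0412·6/12) = 16.0853
Current forward F = (S − I)·e^(rT) = (290.62 − 16.0853)·e^(0.0412·7/12) = 274.5347 × 1.024324 = 281.2125
Value (long) = (F − K)·e^(−rT) = (281.2125 − 315.70) × 0.976253 = -33.6685
Short position value = −(long value) = ¥33.67

¥33.67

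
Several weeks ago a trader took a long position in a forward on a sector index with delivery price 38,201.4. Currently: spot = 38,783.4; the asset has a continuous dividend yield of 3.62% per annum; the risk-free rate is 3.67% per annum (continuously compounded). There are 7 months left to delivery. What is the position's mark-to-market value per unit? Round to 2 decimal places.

Current fair forward for the remaining 7 months: F = S·e^((r − q)·T), (r − q) = 0.0367 − 0.0362 = 0.0005
F = 38783.4 · e^(0.0005 × 7/12) = 38783.4 × 1.00029171 = 38794.7135
Value of long forward = (F − K)·e^(−rT) = (38794.7135 − 38201.4) · e^(−0.0367·7/12)
= 593.3135 × 0.97881920 = 580.75

580.75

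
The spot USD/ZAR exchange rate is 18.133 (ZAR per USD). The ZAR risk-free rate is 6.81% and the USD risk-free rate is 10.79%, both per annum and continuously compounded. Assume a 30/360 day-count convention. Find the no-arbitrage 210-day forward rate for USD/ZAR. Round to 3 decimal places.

F = S·e^((r_ZAR − r_USD)T) = 18.133 · e^((0.0681 − 0.1079) × 210/360)
= 18.133 · e^-0.023217 = 18.133 × 0.977050
F = 17.717 ZAR per USD

17.717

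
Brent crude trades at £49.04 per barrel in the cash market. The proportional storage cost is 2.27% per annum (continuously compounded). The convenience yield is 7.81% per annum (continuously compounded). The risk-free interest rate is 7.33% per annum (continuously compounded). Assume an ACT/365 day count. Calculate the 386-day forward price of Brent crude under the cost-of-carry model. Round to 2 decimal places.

£49.98 per barrel

Net carry = r + u − y = 0.0733 + 0.0227 − 0.0781 = 0.0179
F = S·e^((r+u−y)T) = 49.04 · e^(0.0179 × 386/365) = 49.04 · e^0.018930
= 49.04 × 1.019110 = £49.98 per barrel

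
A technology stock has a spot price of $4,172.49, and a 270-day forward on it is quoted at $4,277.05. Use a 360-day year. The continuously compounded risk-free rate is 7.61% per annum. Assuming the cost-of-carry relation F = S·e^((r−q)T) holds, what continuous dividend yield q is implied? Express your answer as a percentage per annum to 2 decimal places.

From F = S·e^((r−q)T): (r − q) = ln(F/S)/T
ln(4277.05/4172.49) = ln(1.025059) = 0.024750
(r − q) = 0.024750 / (270/360) = 0.033000
q = r − ln(F/S)/T = 0.0761 − 0.033000 = 0.043100
q = 4.31%

4.31%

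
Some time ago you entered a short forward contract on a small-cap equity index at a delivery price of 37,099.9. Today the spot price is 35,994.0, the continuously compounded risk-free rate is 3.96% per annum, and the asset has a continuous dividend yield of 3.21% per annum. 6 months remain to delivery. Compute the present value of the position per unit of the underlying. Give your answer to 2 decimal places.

Current fair forward for the remaining 6 months: F = S·e^((r − q)·T), (r − q) = 0.0396 − 0.0321 = 0.0075
F = 35994.0 · e^(0.0075 × 6/12) = 35994.0 × 1.00375704 = 36129.2309
Value of long forward = (F − K)·e^(−rT) = (36129.2309 − 37099.9) · e^(−0.0396·6/12)
= -970.6691 × 0.98039473 = -951.64
Short position value = −(long value) = 951.64

951.64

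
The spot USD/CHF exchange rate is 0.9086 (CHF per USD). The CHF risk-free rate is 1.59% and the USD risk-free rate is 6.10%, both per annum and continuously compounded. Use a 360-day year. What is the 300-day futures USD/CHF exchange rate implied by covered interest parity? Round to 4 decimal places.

F = S·e^((r_CHF − r_USD)T) = 0.9086 · e^((0.0159 − 0.0610) × 300/360)
= 0.9086 · e^-0.037583 = 0.9086 × 0.963114
F = 0.8751 CHF per USD

0.8751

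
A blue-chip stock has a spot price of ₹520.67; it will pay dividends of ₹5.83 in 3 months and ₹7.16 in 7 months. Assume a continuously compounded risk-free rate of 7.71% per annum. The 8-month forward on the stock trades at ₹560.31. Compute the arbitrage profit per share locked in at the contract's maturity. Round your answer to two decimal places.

PV(dividends) I = 5.83·e^(−0.0771·3/12) + 7.16·e^(−0.0771·7/12) = 12.5638
Fair forward F* = (S − I)·e^(rT) = (520.67 − 12.5638)·e^0.051400 = 508.1062 × 1.052744 = 534.9058
Market ₹560.31 > fair 534.9058: forward overpriced → cash-and-carry (borrow at r, buy the stock and collect the dividends, short the forward).
Profit at T = |F_mkt − F*| = |560.31 − 534.9058| = ₹25.40 per share

₹25.40 per share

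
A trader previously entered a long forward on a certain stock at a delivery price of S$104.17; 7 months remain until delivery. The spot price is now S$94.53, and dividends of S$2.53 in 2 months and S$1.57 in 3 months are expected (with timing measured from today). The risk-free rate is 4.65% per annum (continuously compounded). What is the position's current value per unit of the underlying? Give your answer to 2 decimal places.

-S$10.91

PV(remaining dividends) I = 2.53·e^(−0.0465·2/12) + 1.57·e^(−0.0465·3/12) = 4.0623
Current forward F = (S − I)·e^(rT) = (94.53 − 4.0623)·e^(0.0465·7/12) = 90.4677 × 1.027496 = 92.9552
Value (long) = (F − K)·e^(−rT) = (92.9552 − 104.17) × 0.973240 = -10.9147
Value = -S$10.91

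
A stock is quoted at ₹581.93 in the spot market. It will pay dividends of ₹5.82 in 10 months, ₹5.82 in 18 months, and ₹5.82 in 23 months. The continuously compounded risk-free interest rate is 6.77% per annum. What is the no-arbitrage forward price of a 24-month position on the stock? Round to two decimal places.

PV(dividends) I = 5.82·e^(−0.0677·10/12) + 5.82·e^(−0.0677·18/12) + 5.82·e^(−0.0677·23/12)
I = 5.5007 + 5.2580 + 5.1118 = 15.8705
F = (S − I)·e^(rT) = (581.93 − 15.8705) · e^(0.0677·24/12)
= 566.0595 · e^0.135400 = 566.0595 × 1.144995 = ₹648.14

₹648.14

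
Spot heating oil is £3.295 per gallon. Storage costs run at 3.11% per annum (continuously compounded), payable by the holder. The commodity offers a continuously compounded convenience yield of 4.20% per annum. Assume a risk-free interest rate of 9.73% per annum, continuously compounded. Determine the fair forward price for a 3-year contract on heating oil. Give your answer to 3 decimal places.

£4.270 per gallon

Net carry = r + u − y = 0.0973 + 0.0311 − 0.0420 = 0.0864
F = S·e^((r+u−y)T) = 3.295 · e^(0.0864 × 3) = 3.295 · e^0.259200
= 3.295 × 1.295893 = £4.270 per gallon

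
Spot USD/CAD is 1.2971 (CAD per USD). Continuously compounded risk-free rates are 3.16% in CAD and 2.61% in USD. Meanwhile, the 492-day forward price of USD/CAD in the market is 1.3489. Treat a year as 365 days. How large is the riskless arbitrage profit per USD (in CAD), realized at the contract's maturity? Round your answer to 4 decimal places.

0.0421 per USD (in CAD)

Fair forward: F* = S·e^(carry·T), with carry = (r_CAD − r_USD) = 0.0316 − 0.0261 = 0.0055
F* = 1.2971 · e^(0.0055 × 492/365) = 1.2971 · e^0.007414 = 1.2971 × 1.007442 = 1.3068
Market 1.3489 > fair 1.3068: forward overpriced → cash-and-carry (buy spot, short the forward).
At maturity, profit = |F_mkt − F*| = |1.3489 − 1.3068| = 0.0421 per USD (in CAD)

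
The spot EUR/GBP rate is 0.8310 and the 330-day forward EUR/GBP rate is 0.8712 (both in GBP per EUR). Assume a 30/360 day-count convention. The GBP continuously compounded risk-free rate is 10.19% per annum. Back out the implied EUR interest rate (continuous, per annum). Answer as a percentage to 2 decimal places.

5.04%

F = S·e^((r_GBP − r_EUR)T) ⇒ r_EUR = r_GBP − ln(F/S)/T
ln(0.8712/0.8310) = 0.047242; /(330/360) = 0.051537
r_EUR = 0.1019 − 0.051537 = 0.050363
r_EUR = 5.04%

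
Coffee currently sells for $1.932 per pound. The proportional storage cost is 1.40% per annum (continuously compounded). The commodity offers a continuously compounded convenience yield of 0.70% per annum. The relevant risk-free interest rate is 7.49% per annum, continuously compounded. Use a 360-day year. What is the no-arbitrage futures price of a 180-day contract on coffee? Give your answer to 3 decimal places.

Net carry = r + u − y = 0.0749 + 0.0140 − 0.0070 = 0.0819
F = S·e^((r+u−y)T) = 1.932 · e^(0.0819 × 180/360) = 1.932 · e^0.040950
= 1.932 × 1.041800 = $2.013 per pound

$2.013 per pound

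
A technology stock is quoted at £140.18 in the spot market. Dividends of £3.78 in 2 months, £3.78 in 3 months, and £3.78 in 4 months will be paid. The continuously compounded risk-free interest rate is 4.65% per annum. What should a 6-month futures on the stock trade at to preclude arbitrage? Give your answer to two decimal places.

PV(dividends) I = 3.78·e^(−0.0465·2/12) + 3.78·e^(−0.0465·3/12) + 3.78·e^(−0.0465·4/12)
I = 3.7508 + 3.7363 + 3.7219 = 11.2090
F = (S − I)·e^(rT) = (140.18 − 11.2090) · e^(0.0465·6/12)
= 128.9710 · e^0.023250 = 128.9710 × 1.023522 = £132.00

£132.00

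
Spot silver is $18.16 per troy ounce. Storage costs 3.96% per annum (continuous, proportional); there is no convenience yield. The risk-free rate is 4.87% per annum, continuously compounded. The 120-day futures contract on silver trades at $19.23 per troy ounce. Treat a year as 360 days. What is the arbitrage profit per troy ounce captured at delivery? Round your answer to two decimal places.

$0.53 per troy ounce

Fair futures: F* = S·e^(carry·T), with carry = (r + u) = 0.0487 + 0.0396 = 0.0883
F* = 18.16 · e^(0.0883 × 120/360) = 18.16 · e^0.029433 = 18.16 × 1.029870 = $18.7024
Market $19.23 > fair $18.7024: forward overpriced → cash-and-carry (buy spot, short the forward).
At maturity, profit = |F_mkt − F*| = |19.23 − 18.7024| = $0.53 per troy ounce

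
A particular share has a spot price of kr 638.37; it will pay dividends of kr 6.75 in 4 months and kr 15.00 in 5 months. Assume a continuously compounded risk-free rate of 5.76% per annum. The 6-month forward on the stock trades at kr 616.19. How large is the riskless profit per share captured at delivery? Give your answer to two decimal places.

kr 18.95 per share

PV(dividends) I = 6.75·e^(−0.0576·4/12) + 15.00·e^(−0.0576·5/12) = 21.2659
Fair forward F* = (S − I)·e^(rT) = (638.37 − 21.2659)·e^0.028800 = 617.1041 × 1.029219 = 635.1353
Market kr 616.19 < fair 635.1353: forward underpriced → reverse cash-and-carry (short the stock, invest proceeds at r, pay the dividends, go long the forward).
Profit at T = |F_mkt − F*| = |616.19 − 635.1353| = kr 18.95 per share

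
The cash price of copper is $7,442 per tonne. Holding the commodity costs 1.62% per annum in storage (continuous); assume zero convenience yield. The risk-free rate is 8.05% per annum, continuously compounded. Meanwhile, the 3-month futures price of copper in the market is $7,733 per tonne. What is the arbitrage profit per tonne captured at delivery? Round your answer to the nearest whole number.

Fair futures: F* = S·e^(carry·T), with carry = (r + u) = 0.0805 + 0.0162 = 0.0967
F* = 7442 · e^(0.0967 × 3/12) = 7442 · e^0.024175 = 7442 × 1.024470 = $7624.1057
Market $7733 > fair $7624.1057: forward overpriced → cash-and-carry (buy spot, short the forward).
At maturity, profit = |F_mkt − F*| = |7733 − 7624.1057| = $109 per tonne

$109 per tonne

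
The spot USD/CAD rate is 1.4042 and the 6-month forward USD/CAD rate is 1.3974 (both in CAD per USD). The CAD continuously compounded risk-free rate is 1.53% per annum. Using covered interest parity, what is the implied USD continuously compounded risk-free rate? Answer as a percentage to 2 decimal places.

2.50%

F = S·e^((r_CAD − r_USD)T) ⇒ r_USD = r_CAD − ln(F/S)/T
ln(1.3974/1.4042) = -0.004854; /(6/12) = -0.009708
r_USD = 0.0153 + 0.009708 = 0.025008
r_USD = 2.50%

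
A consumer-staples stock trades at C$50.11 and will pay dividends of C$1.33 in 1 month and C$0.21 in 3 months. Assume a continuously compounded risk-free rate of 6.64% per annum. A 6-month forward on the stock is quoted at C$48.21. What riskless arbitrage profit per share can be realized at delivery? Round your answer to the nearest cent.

PV(dividends) I = 1.33·e^(−0.0664·1/12) + 0.21·e^(−0.0664·3/12) = 1.5292
Fair forward F* = (S − I)·e^(rT) = (50.11 − 1.5292)·e^0.033200 = 48.5808 × 1.033757 = 50.2207
Market C$48.21 < fair 50.2207: forward underpriced → reverse cash-and-carry (short the stock, invest proceeds at r, pay the dividends, go long the forward).
Profit at T = |F_mkt − F*| = |48.21 − 50.2207| = C$2.01 per share

C$2.01 per share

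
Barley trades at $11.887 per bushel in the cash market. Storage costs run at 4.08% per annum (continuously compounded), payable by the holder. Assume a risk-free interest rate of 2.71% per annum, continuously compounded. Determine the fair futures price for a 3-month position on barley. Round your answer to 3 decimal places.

Net carry = r + u − y = 0.0271 + 0.0408 − 0.0000 = 0.0679
F = S·e^((r+u−y)T) = 11.887 · e^(0.0679 × 3/12) = 11.887 · e^0.016975
= 11.887 × 1.017120 = $12.091 per bushel

$12.091 per bushel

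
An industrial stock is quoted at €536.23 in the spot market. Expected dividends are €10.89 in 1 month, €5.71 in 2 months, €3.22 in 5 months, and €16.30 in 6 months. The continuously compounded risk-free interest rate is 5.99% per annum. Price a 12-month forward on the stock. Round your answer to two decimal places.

PV(dividends) I = 10.89·e^(−0.0599·1/12) + 5.71·e^(−0.0599·2/12) + 3.22·e^(−0.0599·5/12) + 16.30·e^(−0.0599·6/12)
I = 10.8358 + 5.6533 + 3.1406 + 15.8191 = 35.4488
F = (S − I)·e^(rT) = (536.23 − 35.4488) · e^(0.0599·12/12)
= 500.7812 · e^0.059900 = 500.7812 × 1.061730 = €531.69

€531.69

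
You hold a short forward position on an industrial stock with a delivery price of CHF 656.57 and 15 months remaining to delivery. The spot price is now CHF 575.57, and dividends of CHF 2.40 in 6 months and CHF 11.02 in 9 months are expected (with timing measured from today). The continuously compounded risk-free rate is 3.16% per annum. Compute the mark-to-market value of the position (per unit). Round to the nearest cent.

CHF 68.70

PV(remaining dividends) I = 2.40·e^(−0.0316·6/12) + 11.02·e^(−0.0316·9/12) = 13.1243
Current forward F = (S − I)·e^(rT) = (575.57 − 13.1243)·e^(0.0316·15/12) = 562.4457 × 1.040290 = 585.1066
Value (long) = (F − K)·e^(−rT) = (585.1066 − 656.57) × 0.961270 = -68.6956
Short position value = −(long value) = CHF 68.70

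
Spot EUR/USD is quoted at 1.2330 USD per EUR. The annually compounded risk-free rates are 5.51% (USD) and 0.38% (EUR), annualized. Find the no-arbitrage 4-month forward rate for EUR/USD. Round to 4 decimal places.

By covered interest parity, F = S · (1+r_USD)^T / (1+r_EUR)^T
= 1.2330 × 1.018039 / 1.001265 = 1.2330 × 1.016753
F = 1.2537 USD per EUR

1.2537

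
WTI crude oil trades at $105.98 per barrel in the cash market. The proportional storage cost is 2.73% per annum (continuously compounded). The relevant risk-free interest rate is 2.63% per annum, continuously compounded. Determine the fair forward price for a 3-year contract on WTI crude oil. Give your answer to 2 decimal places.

$124.47 per barrel

Net carry = r + u − y = 0.0263 + 0.0273 − 0.0000 = 0.0536
F = S·e^((r+u−y)T) = 105.98 · e^(0.0536 × 3) = 105.98 · e^0.160800
= 105.98 × 1.174450 = $124.47 per barrel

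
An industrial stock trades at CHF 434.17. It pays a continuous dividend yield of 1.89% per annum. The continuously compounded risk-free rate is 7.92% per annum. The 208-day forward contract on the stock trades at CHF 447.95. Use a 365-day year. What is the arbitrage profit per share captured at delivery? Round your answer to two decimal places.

CHF 1.40 per share

Fair forward: F* = S·e^(carry·T), with carry = (r − q) = 0.0792 − 0.0189 = 0.0603
F* = 434.17 · e^(0.0603 × 208/365) = 434.17 · e^0.034363 = 434.17 × 1.034960 = CHF 449.3486
Market CHF 447.95 < fair CHF 449.3486: forward underpriced → reverse cash-and-carry (short spot, go long the forward).
At maturity, profit = |F_mkt − F*| = |447.95 − 449.3486| = CHF 1.40 per share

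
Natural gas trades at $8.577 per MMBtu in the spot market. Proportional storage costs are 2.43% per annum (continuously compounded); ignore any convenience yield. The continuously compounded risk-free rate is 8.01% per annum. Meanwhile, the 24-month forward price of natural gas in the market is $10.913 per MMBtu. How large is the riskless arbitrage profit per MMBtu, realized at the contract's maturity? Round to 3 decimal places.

Fair forward: F* = S·e^(carry·T), with carry = (r + u) = 0.0801 + 0.0243 = 0.1044
F* = 8.577 · e^(0.1044 × 24/12) = 8.577 · e^0.208800 = 8.577 × 1.232199 = $10.5686
Market $10.913 > fair $10.5686: forward overpriced → cash-and-carry (buy spot, short the forward).
At maturity, profit = |F_mkt − F*| = |10.913 − 10.5686| = $0.344 per MMBtu

$0.344 per MMBtu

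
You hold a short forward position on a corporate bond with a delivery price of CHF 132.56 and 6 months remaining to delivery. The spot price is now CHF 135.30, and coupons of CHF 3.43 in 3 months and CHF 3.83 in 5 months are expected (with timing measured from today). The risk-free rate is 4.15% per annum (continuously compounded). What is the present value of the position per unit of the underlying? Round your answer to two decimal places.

CHF 1.70

PV(remaining coupons) I = 3.43·e^(−0.0415·3/12) + 3.83·e^(−0.0415·5/12) = 7.1589
Current forward F = (S − I)·e^(rT) = (135.30 − 7.1589)·e^(0.0415·6/12) = 128.1411 × 1.020967 = 130.8278
Value (long) = (F − K)·e^(−rT) = (130.8278 − 132.56) × 0.979464 = -1.6966
Short position value = −(long value) = CHF 1.70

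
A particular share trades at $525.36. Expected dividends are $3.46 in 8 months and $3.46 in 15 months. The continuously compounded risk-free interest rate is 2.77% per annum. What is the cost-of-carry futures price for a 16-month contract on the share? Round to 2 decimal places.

PV(dividends) I = 3.46·e^(−0.0277·8/12) + 3.46·e^(−0.0277·15/12)
I = 3.3967 + 3.3422 = 6.7389
F = (S − I)·e^(rT) = (525.36 − 6.7389) · e^(0.0277·16/12)
= 518.6211 · e^0.036933 = 518.6211 × 1.037623 = $538.13

$538.13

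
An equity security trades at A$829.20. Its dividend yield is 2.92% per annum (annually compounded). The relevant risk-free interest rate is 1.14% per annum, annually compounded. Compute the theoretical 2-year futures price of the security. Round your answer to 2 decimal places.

A$800.77

F = S · (1+r)^T / (1+q)^T
= 829.20 × 1.022930 / 1.059253 = 829.20 × 0.965709
F = A$800.77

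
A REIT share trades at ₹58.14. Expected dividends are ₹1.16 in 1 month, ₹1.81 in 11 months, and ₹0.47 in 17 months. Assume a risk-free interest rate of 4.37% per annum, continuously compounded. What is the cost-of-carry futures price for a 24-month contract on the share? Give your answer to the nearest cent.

PV(dividends) I = 1.16·e^(−0.0437·1/12) + 1.81·e^(−0.0437·11/12) + 0.47·e^(−0.0437·17/12)
I = 1.1558 + 1.7389 + 0.4418 = 3.3365
F = (S − I)·e^(rT) = (58.14 − 3.3365) · e^(0.0437·24/12)
= 54.8035 · e^0.087400 = 54.8035 × 1.091333 = ₹59.81

₹59.81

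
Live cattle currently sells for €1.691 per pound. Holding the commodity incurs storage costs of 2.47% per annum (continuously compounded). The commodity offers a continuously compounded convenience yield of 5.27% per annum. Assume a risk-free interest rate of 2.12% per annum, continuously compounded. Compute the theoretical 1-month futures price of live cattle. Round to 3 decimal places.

Net carry = r + u − y = 0.0212 + 0.0247 − 0.0527 = -0.0068
F = S·e^((r+u−y)T) = 1.691 · e^(-0.0068 × 1/12) = 1.691 · e^-0.000567
= 1.691 × 0.999433 = €1.690 per pound

€1.690 per pound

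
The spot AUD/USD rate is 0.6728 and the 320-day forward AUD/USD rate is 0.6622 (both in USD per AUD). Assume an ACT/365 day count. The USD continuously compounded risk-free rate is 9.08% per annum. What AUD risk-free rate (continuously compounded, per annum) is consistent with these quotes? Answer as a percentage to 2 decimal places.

F = S·e^((r_USD − r_AUD)T) ⇒ r_AUD = r_USD − ln(F/S)/T
ln(0.6622/0.6728) = -0.015880; /(320/365) = -0.018113
r_AUD = 0.0908 + 0.018113 = 0.108913
r_AUD = 10.89%

10.89%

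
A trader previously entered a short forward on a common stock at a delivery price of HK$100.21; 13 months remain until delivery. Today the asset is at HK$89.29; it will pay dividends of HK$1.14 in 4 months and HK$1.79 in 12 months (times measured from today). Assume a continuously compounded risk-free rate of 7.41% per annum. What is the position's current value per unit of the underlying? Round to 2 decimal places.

HK$5.96

PV(remaining dividends) I = 1.14·e^(−0.0741·4/12) + 1.79·e^(−0.0741·12/12) = 2.7743
Current forward F = (S − I)·e^(rT) = (89.29 − 2.7743)·e^(0.0741·13/12) = 86.5157 × 1.083585 = 93.7471
Value (long) = (F − K)·e^(−rT) = (93.7471 − 100.21) × 0.922863 = -5.9644
Short position value = −(long value) = HK$5.96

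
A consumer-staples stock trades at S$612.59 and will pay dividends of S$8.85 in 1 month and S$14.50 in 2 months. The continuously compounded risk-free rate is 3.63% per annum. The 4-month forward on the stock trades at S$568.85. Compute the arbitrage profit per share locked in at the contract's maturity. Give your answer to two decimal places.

S$27.68 per share

PV(dividends) I = 8.85·e^(−0.0363·1/12) + 14.50·e^(−0.0363·2/12) = 23.2358
Fair forward F* = (S − I)·e^(rT) = (612.59 − 23.2358)·e^0.012100 = 589.3542 × 1.012174 = 596.5290
Market S$568.85 < fair 596.5290: forward underpriced → reverse cash-and-carry (short the stock, invest proceeds at r, pay the dividends, go long the forward).
Profit at T = |F_mkt − F*| = |568.85 − 596.5290| = S$27.68 per share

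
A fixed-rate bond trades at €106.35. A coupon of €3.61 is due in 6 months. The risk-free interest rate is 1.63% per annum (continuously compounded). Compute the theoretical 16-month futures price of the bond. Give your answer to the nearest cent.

€105.03

PV(coupons) I = 3.61·e^(−0.0163·6/12)
I = 3.5807
F = (S − I)·e^(rT) = (106.35 − 3.5807) · e^(0.0163·16/12)
= 102.7693 · e^0.021733 = 102.7693 × 1.021971 = €105.03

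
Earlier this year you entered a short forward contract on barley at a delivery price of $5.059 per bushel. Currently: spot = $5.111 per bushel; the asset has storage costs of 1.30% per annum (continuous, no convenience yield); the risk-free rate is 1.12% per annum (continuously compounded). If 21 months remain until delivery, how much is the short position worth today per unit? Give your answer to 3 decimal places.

Current fair forward for the remaining 21 months: F = S·e^((r + u)·T), (r + u) = 0.0112 + 0.0130 = 0.0242
F = 5.111 · e^(0.0242 × 21/12) = 5.111 × 1.043260 = 5.3321
Value of long forward = (F − K)·e^(−rT) = (5.3321 − 5.059) · e^(−0.0112·21/12)
= 0.2731 × 0.980591 = 0.268
Short position value = −(long value) = -$0.268

-$0.268 per bushel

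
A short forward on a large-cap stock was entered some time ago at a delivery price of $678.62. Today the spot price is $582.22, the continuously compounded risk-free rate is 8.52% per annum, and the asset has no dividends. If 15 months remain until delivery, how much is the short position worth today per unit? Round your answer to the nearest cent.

Current fair forward for the remaining 15 months: F = S·e^(r·T), r = 0.0852
F = 582.22 · e^(0.0852 × 15/12) = 582.22 × 1.112378 = 647.6487
Value of long forward = (F − K)·e^(−rT) = (647.6487 − 678.62) · e^(−0.0852·15/12)
= -30.9713 × 0.898975 = -27.84
Short position value = −(long value) = $27.84

$27.84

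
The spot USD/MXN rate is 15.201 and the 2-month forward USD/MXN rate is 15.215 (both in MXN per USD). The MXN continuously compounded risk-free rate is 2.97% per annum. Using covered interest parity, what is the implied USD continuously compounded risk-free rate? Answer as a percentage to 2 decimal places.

F = S·e^((r_MXN − r_USD)T) ⇒ r_USD = r_MXN − ln(F/S)/T
ln(15.215/15.201) = 0.000921; /(2/12) = 0.005526
r_USD = 0.0297 − 0.005526 = 0.024174
r_USD = 2.42%

2.42%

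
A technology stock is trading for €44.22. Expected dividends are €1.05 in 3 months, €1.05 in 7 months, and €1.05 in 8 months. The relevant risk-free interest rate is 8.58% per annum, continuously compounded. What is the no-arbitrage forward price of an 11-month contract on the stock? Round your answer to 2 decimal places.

PV(dividends) I = 1.05·e^(−0.0858·3/12) + 1.05·e^(−0.0858·7/12) + 1.05·e^(−0.0858·8/12)
I = 1.0277 + 0.9987 + 0.9916 = 3.0180
F = (S − I)·e^(rT) = (44.22 − 3.0180) · e^(0.0858·11/12)
= 41.2020 · e^0.078650 = 41.2020 × 1.081826 = €44.57

€44.57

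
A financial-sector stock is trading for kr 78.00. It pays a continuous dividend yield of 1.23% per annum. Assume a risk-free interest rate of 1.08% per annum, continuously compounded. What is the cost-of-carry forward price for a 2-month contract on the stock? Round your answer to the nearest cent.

kr 77.98

F = S·e^((r − q)T) = 78.00 · e^((0.0108 − 0.0123) × 2/12)
= 78.00 · e^-0.000250 = 78.00 × 0.999750
F = kr 77.98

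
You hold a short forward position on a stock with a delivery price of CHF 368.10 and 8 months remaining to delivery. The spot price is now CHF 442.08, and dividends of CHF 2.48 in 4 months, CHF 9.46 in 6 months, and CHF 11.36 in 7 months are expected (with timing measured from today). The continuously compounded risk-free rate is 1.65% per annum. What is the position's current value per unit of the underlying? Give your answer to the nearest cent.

PV(remaining dividends) I = 2.48·e^(−0.0165·4/12) + 9.46·e^(−0.0165·6/12) + 11.36·e^(−0.0165·7/12) = 23.0999
Current forward F = (S − I)·e^(rT) = (442.08 − 23.0999)·e^(0.0165·8/12) = 418.9801 × 1.011061 = 423.6144
Value (long) = (F − K)·e^(−rT) = (423.6144 − 368.10) × 0.989060 = 54.9071
Short position value = −(long value) = -CHF 54.91

-CHF 54.91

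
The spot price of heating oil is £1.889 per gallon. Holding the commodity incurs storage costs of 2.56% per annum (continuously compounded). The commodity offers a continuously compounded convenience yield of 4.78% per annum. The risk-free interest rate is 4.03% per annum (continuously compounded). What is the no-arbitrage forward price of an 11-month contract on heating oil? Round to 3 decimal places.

Net carry = r + u − y = 0.0403 + 0.0256 − 0.0478 = 0.0181
F = S·e^((r+u−y)T) = 1.889 · e^(0.0181 × 11/12) = 1.889 · e^0.016592
= 1.889 × 1.016730 = £1.921 per gallon

£1.921 per gallon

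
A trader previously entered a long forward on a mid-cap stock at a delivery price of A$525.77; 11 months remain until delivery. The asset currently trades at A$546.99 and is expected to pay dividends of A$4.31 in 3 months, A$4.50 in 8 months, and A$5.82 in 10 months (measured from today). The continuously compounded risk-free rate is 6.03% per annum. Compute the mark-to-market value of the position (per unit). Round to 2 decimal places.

A$35.39

PV(remaining dividends) I = 4.31·e^(−0.0603·3/12) + 4.50·e^(−0.0603·8/12) + 5.82·e^(−0.0603·10/12) = 14.1030
Current forward F = (S − I)·e^(rT) = (546.99 − 14.1030)·e^(0.0603·11/12) = 532.8870 × 1.056831 = 563.1715
Value (long) = (F − K)·e^(−rT) = (563.1715 − 525.77) × 0.946225 = 35.3902
Value = A$35.39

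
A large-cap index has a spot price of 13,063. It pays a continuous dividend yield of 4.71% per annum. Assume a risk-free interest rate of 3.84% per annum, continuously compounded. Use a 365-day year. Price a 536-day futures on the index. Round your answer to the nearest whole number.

12,897

F = S·e^((r − q)T) = 13063 · e^((0.0384 − 0.0471) × 536/365)
= 13063 · e^-0.012776 = 13063 × 0.987305
F = 12,897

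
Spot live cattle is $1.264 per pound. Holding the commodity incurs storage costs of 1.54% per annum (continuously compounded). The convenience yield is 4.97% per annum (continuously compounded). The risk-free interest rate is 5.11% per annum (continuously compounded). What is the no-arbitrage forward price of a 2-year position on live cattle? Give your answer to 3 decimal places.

Net carry = r + u − y = 0.0511 + 0.0154 − 0.0497 = 0.0168
F = S·e^((r+u−y)T) = 1.264 · e^(0.0168 × 2) = 1.264 · e^0.033600
= 1.264 × 1.034171 = $1.307 per pound

$1.307 per pound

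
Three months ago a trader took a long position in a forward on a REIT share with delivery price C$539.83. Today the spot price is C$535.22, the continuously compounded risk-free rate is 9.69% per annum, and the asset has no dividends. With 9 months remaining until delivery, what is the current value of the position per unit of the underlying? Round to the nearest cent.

C$33.23

Current fair forward for the remaining 9 months: F = S·e^(r·T), r = 0.0969
F = 535.22 · e^(0.0969 × 9/12) = 535.22 × 1.075381 = 575.5654
Value of long forward = (F − K)·e^(−rT) = (575.5654 − 539.83) · e^(−0.0969·9/12)
= 35.7354 × 0.929903 = 33.23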